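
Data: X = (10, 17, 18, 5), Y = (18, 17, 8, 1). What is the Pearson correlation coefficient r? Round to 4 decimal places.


r = sum((xi-xbar)(yi-ybar)) / sqrt(sum((xi-xbar)^2) * sum((yi-ybar)^2))
n = 4, xbar = 50/4 = 12.5, ybar = 44/4 = 11
Sxy = sum((xi-xbar)(yi-ybar)) = 68
Sxx = sum((xi-xbar)^2) = 113
Syy = sum((yi-ybar)^2) = 194
sqrt(Sxx*Syy) ≈ 148.060798
r = Sxy / sqrt(Sxx*Syy) = 68 / 148.060798 ≈ 0.459271

0.4593


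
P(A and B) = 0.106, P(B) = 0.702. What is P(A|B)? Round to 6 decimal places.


P(A|B) = P(A and B) / P(B) = 0.106 / 0.702 = 53/351 ≈ 0.15099715

0.150997


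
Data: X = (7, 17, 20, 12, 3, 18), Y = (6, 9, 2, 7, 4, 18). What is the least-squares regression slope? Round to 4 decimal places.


b = sum((xi-xbar)(yi-ybar)) / sum((xi-xbar)^2)
n = 6, xbar = 77/6 ≈ 12.833333, ybar = 46/6 = 23/3 ≈ 7.666667
Sxy = sum((xi-xbar)(yi-ybar)) = 194/3 ≈ 64.666667
Sxx = sum((xi-xbar)^2) = 1361/6 ≈ 226.833333
b = Sxy / Sxx = 388/1361 ≈ 0.285084

0.2851


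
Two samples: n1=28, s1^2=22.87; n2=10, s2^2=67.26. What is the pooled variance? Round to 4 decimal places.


sp^2 = ((n1-1)*s1^2 + (n2-1)*s2^2)/(n1+n2-2)
(n1-1)*s1^2 = 27 * 22.87 = 617.49
(n2-1)*s2^2 = 9 * 67.26 = 605.34
numerator = 617.49 + 605.34 = 1222.83
n1+n2-2 = 36
sp^2 = 1222.83 / 36 = 33.9675

33.9675


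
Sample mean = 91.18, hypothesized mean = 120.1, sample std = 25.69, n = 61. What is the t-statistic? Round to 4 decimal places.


t = (xbar - mu0) / (s/sqrt(n))
xbar - mu0 = 91.18 - 120.1 = -28.92
sqrt(61) ≈ 7.81024968
s/sqrt(n) = 25.69 / 7.81024968 ≈ 3.28926745
t = -28.92 / 3.28926745 ≈ -8.792231

-8.7922


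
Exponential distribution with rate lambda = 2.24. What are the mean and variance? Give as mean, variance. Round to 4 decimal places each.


mean = 1/lam, var = 1/lam^2
mean = 1 / 2.24 = 25/56 ≈ 0.446429
lam^2 = 2.24^2 = 5.0176
var = 1 / 5.0176 = 625/3136 ≈ 0.199298

0.4464, 0.1993


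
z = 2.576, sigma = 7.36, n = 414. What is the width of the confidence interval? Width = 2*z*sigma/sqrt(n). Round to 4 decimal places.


width = 2*z*sigma/sqrt(n)
2*z*sigma = 2 * 2.576 * 7.36 = 37.91872
sqrt(414) ≈ 20.346990
width = 37.91872 / 20.346990 ≈ 1.863603

1.8636


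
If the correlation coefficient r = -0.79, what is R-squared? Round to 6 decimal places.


R^2 = r^2 = (-0.79)^2 = 0.6241

0.624100


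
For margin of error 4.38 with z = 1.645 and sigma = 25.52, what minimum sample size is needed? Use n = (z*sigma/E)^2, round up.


z*sigma/E = 1.645 * 25.52 / 4.38 ≈ 9.584566
(z*sigma/E)^2 ≈ 91.863909
round up: n = 92

92


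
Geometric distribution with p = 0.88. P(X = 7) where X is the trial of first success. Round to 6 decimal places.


P = (1-p)^(k-1) * p
(1-p)^(k-1) = 0.12^6 = 0.000002985984
P = 0.000002985984 * 0.88 ≈ 0.000002627666

0.000003


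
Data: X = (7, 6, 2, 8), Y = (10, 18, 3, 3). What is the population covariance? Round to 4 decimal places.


Cov = (1/n)*sum((xi-xbar)(yi-ybar))
n = 4, xbar = 23/4 = 5.75, ybar = 34/4 = 8.5
sum((xi-xbar)(yi-ybar)) = 12.5
Cov = 12.5 / 4 = 3.125

3.1250


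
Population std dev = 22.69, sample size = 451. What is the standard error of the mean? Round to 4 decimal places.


SE = sigma / sqrt(n)
sqrt(451) ≈ 21.236761
SE = 22.69 / 21.236761 ≈ 1.068430

1.0684


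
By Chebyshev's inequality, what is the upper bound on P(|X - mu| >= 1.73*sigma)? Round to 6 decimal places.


P <= 1/k^2
k^2 = 1.73^2 = 2.9929
1/k^2 = 1 / 2.9929 ≈ 0.33412409

0.334124


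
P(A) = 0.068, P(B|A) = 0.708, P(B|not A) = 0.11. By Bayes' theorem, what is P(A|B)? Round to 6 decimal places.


P(A|B) = P(B|A)*P(A) / P(B), P(B) = P(B|A)*P(A) + P(B|not A)*P(not A)
P(B|A)*P(A) = 0.708 * 0.068 = 0.048144
P(B|not A)*P(not A) = 0.11 * 0.932 = 0.10252
P(B) = 0.048144 + 0.10252 = 0.150664
P(A|B) = 0.048144 / 0.150664 ≈ 0.31954548

0.319545


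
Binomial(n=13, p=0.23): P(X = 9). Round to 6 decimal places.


P = C(n,k) * p^k * (1-p)^(n-k)
C(13,9) = 715
p^k = 0.23^9 ≈ 0.000001801153
(1-p)^(n-k) = 0.77^4 ≈ 0.3515304
P = 715 * 0.000001801153 * 0.3515304 ≈ 0.000453

0.000453


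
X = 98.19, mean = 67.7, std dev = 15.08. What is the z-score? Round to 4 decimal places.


z = (X - mu) / sigma
X - mu = 98.19 - 67.7 = 30.49
z = 30.49 / 15.08 = 3049/1508 ≈ 2.021883

2.0219


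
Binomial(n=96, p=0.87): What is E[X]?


E[X] = n*p = 96 * 0.87 = 83.52

83.52


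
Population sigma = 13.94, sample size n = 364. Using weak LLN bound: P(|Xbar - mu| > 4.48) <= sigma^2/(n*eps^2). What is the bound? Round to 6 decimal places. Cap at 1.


bound = min(1, sigma^2/(n*eps^2))
sigma^2 = 13.94^2 = 194.3236
n*eps^2 = 364 * 4.48^2 = 364 * 20.0704 = 7305.6256
sigma^2/(n*eps^2) = 194.3236 / 7305.6256 ≈ 0.02659917

0.026599


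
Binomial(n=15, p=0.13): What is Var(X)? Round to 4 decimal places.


Var = n*p*(1-p) = 15 * 0.13 * 0.87 = 1.6965

1.6965


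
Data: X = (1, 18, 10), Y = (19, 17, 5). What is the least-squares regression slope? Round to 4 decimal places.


b = sum((xi-xbar)(yi-ybar)) / sum((xi-xbar)^2)
n = 3, xbar = 29/3 ≈ 9.666667, ybar = 41/3 ≈ 13.666667
Sxy = sum((xi-xbar)(yi-ybar)) = -64/3 ≈ -21.333333
Sxx = sum((xi-xbar)^2) = 434/3 ≈ 144.666667
b = Sxy / Sxx = -32/217 ≈ -0.147465

-0.1475


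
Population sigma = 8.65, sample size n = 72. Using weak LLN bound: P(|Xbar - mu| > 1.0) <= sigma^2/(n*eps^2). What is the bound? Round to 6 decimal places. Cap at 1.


bound = min(1, sigma^2/(n*eps^2))
sigma^2 = 8.65^2 = 74.8225
n*eps^2 = 72 * 1.0^2 = 72 * 1 = 72
sigma^2/(n*eps^2) = 74.8225 / 72 ≈ 1.03920139
this exceeds 1, so the bound is capped at 1

1.000000


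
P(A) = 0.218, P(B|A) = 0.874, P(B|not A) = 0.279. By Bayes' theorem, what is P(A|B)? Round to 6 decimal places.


P(A|B) = P(B|A)*P(A) / P(B), P(B) = P(B|A)*P(A) + P(B|not A)*P(not A)
P(B|A)*P(A) = 0.874 * 0.218 = 0.190532
P(B|not A)*P(not A) = 0.279 * 0.782 = 0.218178
P(B) = 0.190532 + 0.218178 = 0.40871
P(A|B) = 0.190532 / 0.40871 = 4142/8885 ≈ 0.46617895

0.466179


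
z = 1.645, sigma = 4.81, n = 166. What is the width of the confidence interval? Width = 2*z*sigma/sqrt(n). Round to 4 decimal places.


width = 2*z*sigma/sqrt(n)
2*z*sigma = 2 * 1.645 * 4.81 = 15.8249
sqrt(166) ≈ 12.884099
width = 15.8249 / 12.884099 ≈ 1.228250

1.2283


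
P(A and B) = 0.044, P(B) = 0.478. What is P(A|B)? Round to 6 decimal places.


P(A|B) = P(A and B) / P(B) = 0.044 / 0.478 = 22/239 ≈ 0.09205021

0.092050


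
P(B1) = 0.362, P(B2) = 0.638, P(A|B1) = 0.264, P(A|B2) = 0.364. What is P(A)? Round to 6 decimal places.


P(A) = P(A|B1)*P(B1) + P(A|B2)*P(B2)
P(A|B1)*P(B1) = 0.264 * 0.362 = 0.095568
P(A|B2)*P(B2) = 0.364 * 0.638 = 0.232232
P(A) = 0.095568 + 0.232232 = 0.3278

0.327800


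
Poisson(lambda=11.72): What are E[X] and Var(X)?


E[X] = Var(X) = lambda = 11.72

11.72, 11.72


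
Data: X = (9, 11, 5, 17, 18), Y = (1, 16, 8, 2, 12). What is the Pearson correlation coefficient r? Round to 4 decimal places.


r = sum((xi-xbar)(yi-ybar)) / sqrt(sum((xi-xbar)^2) * sum((yi-ybar)^2))
n = 5, xbar = 60/5 = 12, ybar = 39/5 = 7.8
Sxy = sum((xi-xbar)(yi-ybar)) = 7
Sxx = sum((xi-xbar)^2) = 120
Syy = sum((yi-ybar)^2) = 164.8
sqrt(Sxx*Syy) ≈ 140.627167
r = Sxy / sqrt(Sxx*Syy) = 7 / 140.627167 ≈ 0.049777

0.0498


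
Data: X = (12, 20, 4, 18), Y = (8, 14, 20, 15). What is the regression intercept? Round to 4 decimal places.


a = ybar - b*xbar, where b = sum((xi-xbar)(yi-ybar)) / sum((xi-xbar)^2)
n = 4, xbar = 54/4 = 13.5, ybar = 57/4 = 14.25
Sxy = sum((xi-xbar)(yi-ybar)) = -43.5
Sxx = sum((xi-xbar)^2) = 155
b = Sxy / Sxx = -87/310 ≈ -0.280645
a = 14.25 - (-0.280645) * 13.5 = 2796/155 ≈ 18.038710

18.0387


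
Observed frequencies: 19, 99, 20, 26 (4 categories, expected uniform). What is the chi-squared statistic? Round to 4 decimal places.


chi2 = sum((O-E)^2/E), E = total/4
total = 164, E = 164/4 = 41
(19 - 41)^2 / 41 = 484 / 41 = 484/41 ≈ 11.804878
(99 - 41)^2 / 41 = 3364 / 41 = 3364/41 ≈ 82.048780
(20 - 41)^2 / 41 = 441 / 41 = 441/41 ≈ 10.756098
(26 - 41)^2 / 41 = 225 / 41 = 225/41 ≈ 5.487805
chi2 = 4514/41 ≈ 110.097561

110.0976


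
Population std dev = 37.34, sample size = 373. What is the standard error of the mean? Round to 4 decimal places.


SE = sigma / sqrt(n)
sqrt(373) ≈ 19.313208
SE = 37.34 / 19.313208 ≈ 1.933392

1.9334


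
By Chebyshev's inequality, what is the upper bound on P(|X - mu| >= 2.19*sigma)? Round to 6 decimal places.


P <= 1/k^2
k^2 = 2.19^2 = 4.7961
1/k^2 = 1 / 4.7961 ≈ 0.20850274

0.208503


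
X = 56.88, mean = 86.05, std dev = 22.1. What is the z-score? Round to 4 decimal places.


z = (X - mu) / sigma
X - mu = 56.88 - 86.05 = -29.17
z = -29.17 / 22.1 = -2917/2210 ≈ -1.319910

-1.3199


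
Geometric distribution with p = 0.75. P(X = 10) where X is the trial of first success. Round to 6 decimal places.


P = (1-p)^(k-1) * p
(1-p)^(k-1) = 0.25^9 ≈ 0.000003814697
P = 0.000003814697 * 0.75 ≈ 0.000002861023

0.000003


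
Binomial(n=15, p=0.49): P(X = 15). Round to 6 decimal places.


P = C(n,k) * p^k * (1-p)^(n-k)
C(15,15) = 1
p^k = 0.49^15 ≈ 0.00002253934
(1-p)^(n-k) = 0.51^0 = 1
P = 1 * 0.00002253934 * 1 ≈ 0.000023

0.000023


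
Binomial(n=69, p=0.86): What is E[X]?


E[X] = n*p = 69 * 0.86 = 59.34

59.34


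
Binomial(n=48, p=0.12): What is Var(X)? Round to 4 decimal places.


Var = n*p*(1-p) = 48 * 0.12 * 0.88 = 5.0688

5.0688


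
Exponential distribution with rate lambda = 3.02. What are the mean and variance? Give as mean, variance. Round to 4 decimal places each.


mean = 1/lam, var = 1/lam^2
mean = 1 / 3.02 = 50/151 ≈ 0.331126
lam^2 = 3.02^2 = 9.1204
var = 1 / 9.1204 ≈ 0.109644

0.3311, 0.1096


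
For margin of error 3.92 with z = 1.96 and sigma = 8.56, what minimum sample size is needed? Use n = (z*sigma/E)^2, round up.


z*sigma/E = 1.96 * 8.56 / 3.92 = 4.28
(z*sigma/E)^2 = 18.3184
round up: n = 19

19


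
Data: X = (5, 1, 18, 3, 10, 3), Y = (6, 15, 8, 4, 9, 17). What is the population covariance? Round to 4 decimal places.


Cov = (1/n)*sum((xi-xbar)(yi-ybar))
n = 6, xbar = 40/6 = 20/3 ≈ 6.666667, ybar = 59/6 ≈ 9.833333
sum((xi-xbar)(yi-ybar)) = -154/3 ≈ -51.333333
Cov = -51.333333 / 6 = -77/9 ≈ -8.555556

-8.5556


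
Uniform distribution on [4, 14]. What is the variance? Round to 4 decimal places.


Var = (b-a)^2 / 12
(b-a)^2 = (14 - 4)^2 = 100
Var = 100/12 ≈ 8.333333

8.3333


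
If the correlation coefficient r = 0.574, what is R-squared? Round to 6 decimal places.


R^2 = r^2 = (0.574)^2 = 0.329476

0.329476


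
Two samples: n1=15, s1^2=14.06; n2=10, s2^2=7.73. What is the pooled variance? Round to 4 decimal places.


sp^2 = ((n1-1)*s1^2 + (n2-1)*s2^2)/(n1+n2-2)
(n1-1)*s1^2 = 14 * 14.06 = 196.84
(n2-1)*s2^2 = 9 * 7.73 = 69.57
numerator = 196.84 + 69.57 = 266.41
n1+n2-2 = 23
sp^2 = 266.41 / 23 = 26641/2300 ≈ 11.583043

11.5830


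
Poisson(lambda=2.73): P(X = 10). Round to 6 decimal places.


P = e^(-lam) * lam^k / k!
e^(-2.73) ≈ 0.06521929
lam^k = 2.73^10 ≈ 22994.632359
k! = 10! = 3628800
P = 0.06521929 * 22994.632359 / 3628800 ≈ 0.000413

0.000413


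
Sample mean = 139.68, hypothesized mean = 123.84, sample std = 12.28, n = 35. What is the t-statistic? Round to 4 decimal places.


t = (xbar - mu0) / (s/sqrt(n))
xbar - mu0 = 139.68 - 123.84 = 15.84
sqrt(35) ≈ 5.91607978
s/sqrt(n) = 12.28 / 5.91607978 ≈ 2.07569885
t = 15.84 / 2.07569885 ≈ 7.631165

7.6312


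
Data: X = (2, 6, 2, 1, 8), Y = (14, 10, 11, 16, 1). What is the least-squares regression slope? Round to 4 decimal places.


b = sum((xi-xbar)(yi-ybar)) / sum((xi-xbar)^2)
n = 5, xbar = 19/5 = 3.8, ybar = 52/5 = 10.4
Sxy = sum((xi-xbar)(yi-ybar)) = -63.6
Sxx = sum((xi-xbar)^2) = 36.8
b = Sxy / Sxx = -159/92 ≈ -1.728261

-1.7283


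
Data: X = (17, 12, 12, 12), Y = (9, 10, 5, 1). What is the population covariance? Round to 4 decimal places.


Cov = (1/n)*sum((xi-xbar)(yi-ybar))
n = 4, xbar = 53/4 = 13.25, ybar = 25/4 = 6.25
sum((xi-xbar)(yi-ybar)) = 13.75
Cov = 13.75 / 4 = 3.4375

3.4375


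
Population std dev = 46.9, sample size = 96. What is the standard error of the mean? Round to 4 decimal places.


SE = sigma / sqrt(n)
sqrt(96) ≈ 9.797959
SE = 46.9 / 9.797959 ≈ 4.786711

4.7867


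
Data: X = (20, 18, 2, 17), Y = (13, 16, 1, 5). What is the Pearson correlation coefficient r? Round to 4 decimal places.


r = sum((xi-xbar)(yi-ybar)) / sqrt(sum((xi-xbar)^2) * sum((yi-ybar)^2))
n = 4, xbar = 57/4 = 14.25, ybar = 35/4 = 8.75
Sxy = sum((xi-xbar)(yi-ybar)) = 136.25
Sxx = sum((xi-xbar)^2) = 204.75
Syy = sum((yi-ybar)^2) = 144.75
sqrt(Sxx*Syy) ≈ 172.155635
r = Sxy / sqrt(Sxx*Syy) = 136.25 / 172.155635 ≈ 0.791435

0.7914


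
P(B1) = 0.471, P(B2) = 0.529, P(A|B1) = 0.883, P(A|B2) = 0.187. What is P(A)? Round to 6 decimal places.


P(A) = P(A|B1)*P(B1) + P(A|B2)*P(B2)
P(A|B1)*P(B1) = 0.883 * 0.471 = 0.415893
P(A|B2)*P(B2) = 0.187 * 0.529 = 0.098923
P(A) = 0.415893 + 0.098923 = 0.514816

0.514816


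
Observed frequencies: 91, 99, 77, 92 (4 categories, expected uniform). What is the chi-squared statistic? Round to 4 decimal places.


chi2 = sum((O-E)^2/E), E = total/4
total = 359, E = 359/4 = 89.75
(91 - 89.75)^2 / 89.75 = 1.5625 / 89.75 = 25/1436 ≈ 0.017409
(99 - 89.75)^2 / 89.75 = 85.5625 / 89.75 = 1369/1436 ≈ 0.953343
(77 - 89.75)^2 / 89.75 = 162.5625 / 89.75 = 2601/1436 ≈ 1.811281
(92 - 89.75)^2 / 89.75 = 5.0625 / 89.75 = 81/1436 ≈ 0.056407
chi2 = 1019/359 ≈ 2.838440

2.8384


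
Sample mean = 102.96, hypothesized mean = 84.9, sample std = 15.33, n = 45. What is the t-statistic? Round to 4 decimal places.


t = (xbar - mu0) / (s/sqrt(n))
xbar - mu0 = 102.96 - 84.9 = 18.06
sqrt(45) ≈ 6.70820393
s/sqrt(n) = 15.33 / 6.70820393 ≈ 2.28526147
t = 18.06 / 2.28526147 ≈ 7.902816

7.9028


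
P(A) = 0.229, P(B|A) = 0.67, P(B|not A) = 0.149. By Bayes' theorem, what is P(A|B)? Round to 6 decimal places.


P(A|B) = P(B|A)*P(A) / P(B), P(B) = P(B|A)*P(A) + P(B|not A)*P(not A)
P(B|A)*P(A) = 0.67 * 0.229 = 0.15343
P(B|not A)*P(not A) = 0.149 * 0.771 = 0.114879
P(B) = 0.15343 + 0.114879 = 0.268309
P(A|B) = 0.15343 / 0.268309 ≈ 0.57184068

0.571841


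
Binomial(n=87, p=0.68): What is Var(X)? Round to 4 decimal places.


Var = n*p*(1-p) = 87 * 0.68 * 0.32 = 18.9312

18.9312


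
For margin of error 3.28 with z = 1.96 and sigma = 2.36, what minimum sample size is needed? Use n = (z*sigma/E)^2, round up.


z*sigma/E = 1.96 * 2.36 / 3.28 = 2891/2050 ≈ 1.410244
(z*sigma/E)^2 ≈ 1.988788
round up: n = 2

2


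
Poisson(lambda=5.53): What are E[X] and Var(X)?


E[X] = Var(X) = lambda = 5.53

5.53, 5.53


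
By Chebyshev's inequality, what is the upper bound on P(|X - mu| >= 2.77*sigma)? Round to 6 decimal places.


P <= 1/k^2
k^2 = 2.77^2 = 7.6729
1/k^2 = 1 / 7.6729 ≈ 0.13032882

0.130329


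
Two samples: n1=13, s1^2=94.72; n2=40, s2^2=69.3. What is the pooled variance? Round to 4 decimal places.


sp^2 = ((n1-1)*s1^2 + (n2-1)*s2^2)/(n1+n2-2)
(n1-1)*s1^2 = 12 * 94.72 = 1136.64
(n2-1)*s2^2 = 39 * 69.3 = 2702.7
numerator = 1136.64 + 2702.7 = 3839.34
n1+n2-2 = 51
sp^2 = 3839.34 / 51 = 63989/850 ≈ 75.281176

75.2812


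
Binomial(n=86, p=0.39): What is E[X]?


E[X] = n*p = 86 * 0.39 = 33.54

33.54


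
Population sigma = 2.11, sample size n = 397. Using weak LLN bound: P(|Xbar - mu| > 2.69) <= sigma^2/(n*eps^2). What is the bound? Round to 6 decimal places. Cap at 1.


bound = min(1, sigma^2/(n*eps^2))
sigma^2 = 2.11^2 = 4.4521
n*eps^2 = 397 * 2.69^2 = 397 * 7.2361 = 2872.7317
sigma^2/(n*eps^2) = 4.4521 / 2872.7317 ≈ 0.00154978

0.001550


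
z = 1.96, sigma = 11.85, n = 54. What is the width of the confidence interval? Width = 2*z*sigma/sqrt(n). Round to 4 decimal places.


width = 2*z*sigma/sqrt(n)
2*z*sigma = 2 * 1.96 * 11.85 = 46.452
sqrt(54) ≈ 7.348469
width = 46.452 / 7.348469 ≈ 6.321317

6.3213


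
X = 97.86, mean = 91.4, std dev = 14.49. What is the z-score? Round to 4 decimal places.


z = (X - mu) / sigma
X - mu = 97.86 - 91.4 = 6.46
z = 6.46 / 14.49 = 646/1449 ≈ 0.445825

0.4458


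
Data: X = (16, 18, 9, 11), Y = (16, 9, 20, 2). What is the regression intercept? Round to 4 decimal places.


a = ybar - b*xbar, where b = sum((xi-xbar)(yi-ybar)) / sum((xi-xbar)^2)
n = 4, xbar = 54/4 = 13.5, ybar = 47/4 = 11.75
Sxy = sum((xi-xbar)(yi-ybar)) = -14.5
Sxx = sum((xi-xbar)^2) = 53
b = Sxy / Sxx = -29/106 ≈ -0.273585
a = 11.75 - (-0.273585) * 13.5 = 1637/106 ≈ 15.443396

15.4434


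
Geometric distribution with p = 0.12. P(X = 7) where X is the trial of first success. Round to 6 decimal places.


P = (1-p)^(k-1) * p
(1-p)^(k-1) = 0.88^6 ≈ 0.4644041
P = 0.4644041 * 0.12 ≈ 0.05572849

0.055728


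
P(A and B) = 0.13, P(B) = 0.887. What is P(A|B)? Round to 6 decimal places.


P(A|B) = P(A and B) / P(B) = 0.13 / 0.887 = 130/887 ≈ 0.14656144

0.146561


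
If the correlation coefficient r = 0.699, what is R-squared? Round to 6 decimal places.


R^2 = r^2 = (0.699)^2 = 0.488601

0.488601


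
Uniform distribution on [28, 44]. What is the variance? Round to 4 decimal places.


Var = (b-a)^2 / 12
(b-a)^2 = (44 - 28)^2 = 256
Var = 256/12 ≈ 21.333333

21.3333


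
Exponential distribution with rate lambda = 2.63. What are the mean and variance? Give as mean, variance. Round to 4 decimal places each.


mean = 1/lam, var = 1/lam^2
mean = 1 / 2.63 = 100/263 ≈ 0.380228
lam^2 = 2.63^2 = 6.9169
var = 1 / 6.9169 ≈ 0.144573

0.3802, 0.1446


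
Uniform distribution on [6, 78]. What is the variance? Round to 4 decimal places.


Var = (b-a)^2 / 12
(b-a)^2 = (78 - 6)^2 = 5184
Var = 5184/12 = 432

432.0000


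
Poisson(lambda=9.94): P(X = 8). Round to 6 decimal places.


P = e^(-lam) * lam^k / k!
e^(-9.94) ≈ 0.00004820730
lam^k = 9.94^8 ≈ 95299599.428585
k! = 8! = 40320
P = 0.00004820730 * 95299599.428585 / 40320 ≈ 0.113942

0.113942


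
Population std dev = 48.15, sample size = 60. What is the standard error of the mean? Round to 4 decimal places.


SE = sigma / sqrt(n)
sqrt(60) ≈ 7.745967
SE = 48.15 / 7.745967 ≈ 6.216138

6.2161


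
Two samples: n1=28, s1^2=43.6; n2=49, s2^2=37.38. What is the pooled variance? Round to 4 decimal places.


sp^2 = ((n1-1)*s1^2 + (n2-1)*s2^2)/(n1+n2-2)
(n1-1)*s1^2 = 27 * 43.6 = 1177.2
(n2-1)*s2^2 = 48 * 37.38 = 1794.24
numerator = 1177.2 + 1794.24 = 2971.44
n1+n2-2 = 75
sp^2 = 2971.44 / 75 = 39.6192

39.6192


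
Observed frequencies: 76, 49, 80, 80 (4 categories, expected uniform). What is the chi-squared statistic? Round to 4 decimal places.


chi2 = sum((O-E)^2/E), E = total/4
total = 285, E = 285/4 = 71.25
(76 - 71.25)^2 / 71.25 = 22.5625 / 71.25 = 19/60 ≈ 0.316667
(49 - 71.25)^2 / 71.25 = 495.0625 / 71.25 = 7921/1140 ≈ 6.948246
(80 - 71.25)^2 / 71.25 = 76.5625 / 71.25 = 245/228 ≈ 1.074561
(80 - 71.25)^2 / 71.25 = 76.5625 / 71.25 = 245/228 ≈ 1.074561
chi2 = 2683/285 ≈ 9.414035

9.4140


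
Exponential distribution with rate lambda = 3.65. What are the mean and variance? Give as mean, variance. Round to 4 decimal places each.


mean = 1/lam, var = 1/lam^2
mean = 1 / 3.65 = 20/73 ≈ 0.273973
lam^2 = 3.65^2 = 13.3225
var = 1 / 13.3225 = 400/5329 ≈ 0.075061

0.2740, 0.0751


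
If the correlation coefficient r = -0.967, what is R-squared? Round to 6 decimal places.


R^2 = r^2 = (-0.967)^2 = 0.935089

0.935089


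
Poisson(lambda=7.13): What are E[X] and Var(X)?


E[X] = Var(X) = lambda = 7.13

7.13, 7.13


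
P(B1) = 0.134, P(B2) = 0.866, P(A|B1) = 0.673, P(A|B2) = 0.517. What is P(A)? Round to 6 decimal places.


P(A) = P(A|B1)*P(B1) + P(A|B2)*P(B2)
P(A|B1)*P(B1) = 0.673 * 0.134 = 0.090182
P(A|B2)*P(B2) = 0.517 * 0.866 = 0.447722
P(A) = 0.090182 + 0.447722 = 0.537904

0.537904


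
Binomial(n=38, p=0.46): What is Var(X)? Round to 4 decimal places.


Var = n*p*(1-p) = 38 * 0.46 * 0.54 = 9.4392

9.4392


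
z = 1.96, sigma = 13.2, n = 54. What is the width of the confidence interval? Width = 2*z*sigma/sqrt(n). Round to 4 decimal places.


width = 2*z*sigma/sqrt(n)
2*z*sigma = 2 * 1.96 * 13.2 = 51.744
sqrt(54) ≈ 7.348469
width = 51.744 / 7.348469 ≈ 7.041467

7.0415


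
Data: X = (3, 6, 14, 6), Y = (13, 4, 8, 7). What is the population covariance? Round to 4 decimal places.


Cov = (1/n)*sum((xi-xbar)(yi-ybar))
n = 4, xbar = 29/4 = 7.25, ybar = 32/4 = 8
sum((xi-xbar)(yi-ybar)) = -15
Cov = -15 / 4 = -3.75

-3.7500


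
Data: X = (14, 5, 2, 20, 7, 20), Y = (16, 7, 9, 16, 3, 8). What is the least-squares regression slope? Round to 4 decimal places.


b = sum((xi-xbar)(yi-ybar)) / sum((xi-xbar)^2)
n = 6, xbar = 68/6 = 34/3 ≈ 11.333333, ybar = 59/6 ≈ 9.833333
Sxy = sum((xi-xbar)(yi-ybar)) = 328/3 ≈ 109.333333
Sxx = sum((xi-xbar)^2) = 910/3 ≈ 303.333333
b = Sxy / Sxx = 164/455 ≈ 0.360440

0.3604


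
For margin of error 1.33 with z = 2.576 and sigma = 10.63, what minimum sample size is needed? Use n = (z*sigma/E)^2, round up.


z*sigma/E = 2.576 * 10.63 / 1.33 = 48898/2375 ≈ 20.588632
(z*sigma/E)^2 ≈ 423.891750
round up: n = 424

424


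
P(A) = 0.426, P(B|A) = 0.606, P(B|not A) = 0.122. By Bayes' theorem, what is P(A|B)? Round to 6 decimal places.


P(A|B) = P(B|A)*P(A) / P(B), P(B) = P(B|A)*P(A) + P(B|not A)*P(not A)
P(B|A)*P(A) = 0.606 * 0.426 = 0.258156
P(B|not A)*P(not A) = 0.122 * 0.574 = 0.070028
P(B) = 0.258156 + 0.070028 = 0.328184
P(A|B) = 0.258156 / 0.328184 ≈ 0.78661970

0.786620


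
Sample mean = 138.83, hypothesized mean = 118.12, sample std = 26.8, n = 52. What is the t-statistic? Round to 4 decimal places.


t = (xbar - mu0) / (s/sqrt(n))
xbar - mu0 = 138.83 - 118.12 = 20.71
sqrt(52) ≈ 7.21110255
s/sqrt(n) = 26.8 / 7.21110255 ≈ 3.71649131
t = 20.71 / 3.71649131 ≈ 5.572460

5.5725


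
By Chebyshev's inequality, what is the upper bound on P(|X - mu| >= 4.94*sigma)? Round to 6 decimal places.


P <= 1/k^2
k^2 = 4.94^2 = 24.4036
1/k^2 = 1 / 24.4036 ≈ 0.04097756

0.040978


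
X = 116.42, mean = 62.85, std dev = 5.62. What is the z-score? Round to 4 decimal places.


z = (X - mu) / sigma
X - mu = 116.42 - 62.85 = 53.57
z = 53.57 / 5.62 = 5357/562 ≈ 9.532028

9.5320


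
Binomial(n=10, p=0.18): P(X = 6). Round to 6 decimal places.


P = C(n,k) * p^k * (1-p)^(n-k)
C(10,6) = 210
p^k = 0.18^6 ≈ 0.00003401222
(1-p)^(n-k) = 0.82^4 ≈ 0.4521218
P = 210 * 0.00003401222 * 0.4521218 ≈ 0.003229

0.003229


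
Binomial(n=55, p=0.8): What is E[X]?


E[X] = n*p = 55 * 0.8 = 44

44


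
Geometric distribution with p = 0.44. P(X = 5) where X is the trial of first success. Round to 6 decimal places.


P = (1-p)^(k-1) * p
(1-p)^(k-1) = 0.56^4 = 0.09834496
P = 0.09834496 * 0.44 ≈ 0.04327178

0.043272


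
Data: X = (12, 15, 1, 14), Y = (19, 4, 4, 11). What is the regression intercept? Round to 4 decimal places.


a = ybar - b*xbar, where b = sum((xi-xbar)(yi-ybar)) / sum((xi-xbar)^2)
n = 4, xbar = 42/4 = 10.5, ybar = 38/4 = 9.5
Sxy = sum((xi-xbar)(yi-ybar)) = 47
Sxx = sum((xi-xbar)^2) = 125
b = Sxy / Sxx = 0.376
a = 9.5 - 0.376 * 10.5 = 5.552

5.5520


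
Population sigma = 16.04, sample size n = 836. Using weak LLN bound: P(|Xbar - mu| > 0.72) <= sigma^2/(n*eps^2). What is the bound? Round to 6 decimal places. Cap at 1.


bound = min(1, sigma^2/(n*eps^2))
sigma^2 = 16.04^2 = 257.2816
n*eps^2 = 836 * 0.72^2 = 836 * 0.5184 = 433.3824
sigma^2/(n*eps^2) = 257.2816 / 433.3824 ≈ 0.59365955

0.593660


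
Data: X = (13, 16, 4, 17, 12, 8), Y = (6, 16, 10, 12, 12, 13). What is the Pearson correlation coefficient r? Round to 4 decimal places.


r = sum((xi-xbar)(yi-ybar)) / sqrt(sum((xi-xbar)^2) * sum((yi-ybar)^2))
n = 6, xbar = 70/6 = 35/3 ≈ 11.666667, ybar = 69/6 = 11.5
Sxy = sum((xi-xbar)(yi-ybar)) = 21
Sxx = sum((xi-xbar)^2) = 364/3 ≈ 121.333333
Syy = sum((yi-ybar)^2) = 55.5
sqrt(Sxx*Syy) ≈ 82.060953
r = Sxy / sqrt(Sxx*Syy) = 21 / 82.060953 ≈ 0.255907

0.2559


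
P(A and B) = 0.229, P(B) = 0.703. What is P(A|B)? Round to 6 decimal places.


P(A|B) = P(A and B) / P(B) = 0.229 / 0.703 = 229/703 ≈ 0.32574680

0.325747


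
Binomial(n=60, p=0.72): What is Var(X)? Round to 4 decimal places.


Var = n*p*(1-p) = 60 * 0.72 * 0.28 = 12.096

12.0960


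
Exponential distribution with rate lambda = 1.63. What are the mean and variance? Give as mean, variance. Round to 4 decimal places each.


mean = 1/lam, var = 1/lam^2
mean = 1 / 1.63 = 100/163 ≈ 0.613497
lam^2 = 1.63^2 = 2.6569
var = 1 / 2.6569 ≈ 0.376378

0.6135, 0.3764


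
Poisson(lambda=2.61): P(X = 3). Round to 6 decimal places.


P = e^(-lam) * lam^k / k!
e^(-2.61) ≈ 0.07353454
lam^k = 2.61^3 = 17.779581
k! = 3! = 6
P = 0.07353454 * 17.779581 / 6 ≈ 0.217902

0.217902


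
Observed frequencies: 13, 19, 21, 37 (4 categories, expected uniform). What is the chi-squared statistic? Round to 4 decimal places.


chi2 = sum((O-E)^2/E), E = total/4
total = 90, E = 90/4 = 22.5
(13 - 22.5)^2 / 22.5 = 90.25 / 22.5 = 361/90 ≈ 4.011111
(19 - 22.5)^2 / 22.5 = 12.25 / 22.5 = 49/90 ≈ 0.544444
(21 - 22.5)^2 / 22.5 = 2.25 / 22.5 = 0.1
(37 - 22.5)^2 / 22.5 = 210.25 / 22.5 = 841/90 ≈ 9.344444
chi2 = 14

14.0000


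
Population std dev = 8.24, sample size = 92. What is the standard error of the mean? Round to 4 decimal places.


SE = sigma / sqrt(n)
sqrt(92) ≈ 9.591663
SE = 8.24 / 9.591663 ≈ 0.859079

0.8591


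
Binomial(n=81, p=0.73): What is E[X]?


E[X] = n*p = 81 * 0.73 = 59.13

59.13


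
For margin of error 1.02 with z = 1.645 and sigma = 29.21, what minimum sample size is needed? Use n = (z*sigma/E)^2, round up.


z*sigma/E = 1.645 * 29.21 / 1.02 ≈ 47.108284
(z*sigma/E)^2 ≈ 2219.190451
round up: n = 2220

2220


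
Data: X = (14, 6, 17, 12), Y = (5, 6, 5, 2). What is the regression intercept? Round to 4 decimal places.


a = ybar - b*xbar, where b = sum((xi-xbar)(yi-ybar)) / sum((xi-xbar)^2)
n = 4, xbar = 49/4 = 12.25, ybar = 18/4 = 4.5
Sxy = sum((xi-xbar)(yi-ybar)) = -5.5
Sxx = sum((xi-xbar)^2) = 64.75
b = Sxy / Sxx = -22/259 ≈ -0.084942
a = 4.5 - (-0.084942) * 12.25 = 205/37 ≈ 5.540541

5.5405


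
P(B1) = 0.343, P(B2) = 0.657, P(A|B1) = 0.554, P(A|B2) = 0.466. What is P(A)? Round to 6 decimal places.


P(A) = P(A|B1)*P(B1) + P(A|B2)*P(B2)
P(A|B1)*P(B1) = 0.554 * 0.343 = 0.190022
P(A|B2)*P(B2) = 0.466 * 0.657 = 0.306162
P(A) = 0.190022 + 0.306162 = 0.496184

0.496184


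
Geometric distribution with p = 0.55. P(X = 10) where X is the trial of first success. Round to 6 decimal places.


P = (1-p)^(k-1) * p
(1-p)^(k-1) = 0.45^9 ≈ 0.0007566806
P = 0.0007566806 * 0.55 ≈ 0.0004161744

0.000416


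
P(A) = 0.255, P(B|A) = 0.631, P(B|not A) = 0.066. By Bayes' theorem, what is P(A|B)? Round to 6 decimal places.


P(A|B) = P(B|A)*P(A) / P(B), P(B) = P(B|A)*P(A) + P(B|not A)*P(not A)
P(B|A)*P(A) = 0.631 * 0.255 = 0.160905
P(B|not A)*P(not A) = 0.066 * 0.745 = 0.04917
P(B) = 0.160905 + 0.04917 = 0.210075
P(A|B) = 0.160905 / 0.210075 ≈ 0.76594074

0.765941


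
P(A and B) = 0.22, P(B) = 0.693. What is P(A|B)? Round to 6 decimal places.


P(A|B) = P(A and B) / P(B) = 0.22 / 0.693 = 20/63 ≈ 0.31746032

0.317460


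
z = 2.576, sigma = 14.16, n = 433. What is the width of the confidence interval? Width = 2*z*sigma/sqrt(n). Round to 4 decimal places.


width = 2*z*sigma/sqrt(n)
2*z*sigma = 2 * 2.576 * 14.16 = 72.95232
sqrt(433) ≈ 20.808652
width = 72.95232 / 20.808652 ≈ 3.505865

3.5059


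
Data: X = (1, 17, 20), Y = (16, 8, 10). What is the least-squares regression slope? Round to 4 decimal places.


b = sum((xi-xbar)(yi-ybar)) / sum((xi-xbar)^2)
n = 3, xbar = 38/3 ≈ 12.666667, ybar = 34/3 ≈ 11.333333
Sxy = sum((xi-xbar)(yi-ybar)) = -236/3 ≈ -78.666667
Sxx = sum((xi-xbar)^2) = 626/3 ≈ 208.666667
b = Sxy / Sxx = -118/313 ≈ -0.376997

-0.3770


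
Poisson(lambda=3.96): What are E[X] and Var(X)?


E[X] = Var(X) = lambda = 3.96

3.96, 3.96


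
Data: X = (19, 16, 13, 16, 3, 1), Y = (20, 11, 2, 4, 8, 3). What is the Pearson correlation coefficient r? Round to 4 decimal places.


r = sum((xi-xbar)(yi-ybar)) / sqrt(sum((xi-xbar)^2) * sum((yi-ybar)^2))
n = 6, xbar = 68/6 = 34/3 ≈ 11.333333, ybar = 48/6 = 8
Sxy = sum((xi-xbar)(yi-ybar)) = 129
Sxx = sum((xi-xbar)^2) = 844/3 ≈ 281.333333
Syy = sum((yi-ybar)^2) = 230
sqrt(Sxx*Syy) ≈ 254.375051
r = Sxy / sqrt(Sxx*Syy) = 129 / 254.375051 ≈ 0.507125

0.5071


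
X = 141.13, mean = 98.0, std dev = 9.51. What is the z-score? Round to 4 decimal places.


z = (X - mu) / sigma
X - mu = 141.13 - 98.0 = 43.13
z = 43.13 / 9.51 = 4313/951 ≈ 4.535226

4.5352


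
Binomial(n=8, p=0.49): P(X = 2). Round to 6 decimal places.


P = C(n,k) * p^k * (1-p)^(n-k)
C(8,2) = 28
p^k = 0.49^2 = 0.2401
(1-p)^(n-k) = 0.51^6 ≈ 0.01759629
P = 28 * 0.2401 * 0.01759629 ≈ 0.118296

0.118296


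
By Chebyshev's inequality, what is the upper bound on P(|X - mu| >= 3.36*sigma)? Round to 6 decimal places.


P <= 1/k^2
k^2 = 3.36^2 = 11.2896
1/k^2 = 1 / 11.2896 = 625/7056 ≈ 0.08857710

0.088577


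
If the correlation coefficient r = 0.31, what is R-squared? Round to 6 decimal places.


R^2 = r^2 = (0.31)^2 = 0.0961

0.096100


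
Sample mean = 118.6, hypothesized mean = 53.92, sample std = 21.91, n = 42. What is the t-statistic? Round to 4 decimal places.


t = (xbar - mu0) / (s/sqrt(n))
xbar - mu0 = 118.6 - 53.92 = 64.68
sqrt(42) ≈ 6.48074070
s/sqrt(n) = 21.91 / 6.48074070 ≈ 3.38078640
t = 64.68 / 3.38078640 ≈ 19.131643

19.1316


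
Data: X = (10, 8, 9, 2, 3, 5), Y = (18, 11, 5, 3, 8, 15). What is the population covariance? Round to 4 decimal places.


Cov = (1/n)*sum((xi-xbar)(yi-ybar))
n = 6, xbar = 37/6 ≈ 6.166667, ybar = 60/6 = 10
sum((xi-xbar)(yi-ybar)) = 48
Cov = 48 / 6 = 8

8.0000


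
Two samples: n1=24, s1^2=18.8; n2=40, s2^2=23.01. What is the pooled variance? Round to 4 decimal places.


sp^2 = ((n1-1)*s1^2 + (n2-1)*s2^2)/(n1+n2-2)
(n1-1)*s1^2 = 23 * 18.8 = 432.4
(n2-1)*s2^2 = 39 * 23.01 = 897.39
numerator = 432.4 + 897.39 = 1329.79
n1+n2-2 = 62
sp^2 = 1329.79 / 62 = 132979/6200 ≈ 21.448226

21.4482


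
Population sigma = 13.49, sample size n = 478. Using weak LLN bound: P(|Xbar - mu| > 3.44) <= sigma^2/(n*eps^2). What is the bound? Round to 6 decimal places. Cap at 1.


bound = min(1, sigma^2/(n*eps^2))
sigma^2 = 13.49^2 = 181.9801
n*eps^2 = 478 * 3.44^2 = 478 * 11.8336 = 5656.4608
sigma^2/(n*eps^2) = 181.9801 / 5656.4608 ≈ 0.03217208

0.032172


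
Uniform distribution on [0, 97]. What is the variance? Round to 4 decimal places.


Var = (b-a)^2 / 12
(b-a)^2 = (97 - 0)^2 = 9409
Var = 9409/12 ≈ 784.083333

784.0833


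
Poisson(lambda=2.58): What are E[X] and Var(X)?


E[X] = Var(X) = lambda = 2.58

2.58, 2.58


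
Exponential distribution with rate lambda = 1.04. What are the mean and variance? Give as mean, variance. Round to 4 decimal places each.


mean = 1/lam, var = 1/lam^2
mean = 1 / 1.04 = 25/26 ≈ 0.961538
lam^2 = 1.04^2 = 1.0816
var = 1 / 1.0816 = 625/676 ≈ 0.924556

0.9615, 0.9246


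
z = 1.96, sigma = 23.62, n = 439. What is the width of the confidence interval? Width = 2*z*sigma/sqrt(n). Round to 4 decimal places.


width = 2*z*sigma/sqrt(n)
2*z*sigma = 2 * 1.96 * 23.62 = 92.5904
sqrt(439) ≈ 20.952327
width = 92.5904 / 20.952327 ≈ 4.419099

4.4191


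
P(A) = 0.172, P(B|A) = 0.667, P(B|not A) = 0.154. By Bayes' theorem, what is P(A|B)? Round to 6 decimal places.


P(A|B) = P(B|A)*P(A) / P(B), P(B) = P(B|A)*P(A) + P(B|not A)*P(not A)
P(B|A)*P(A) = 0.667 * 0.172 = 0.114724
P(B|not A)*P(not A) = 0.154 * 0.828 = 0.127512
P(B) = 0.114724 + 0.127512 = 0.242236
P(A|B) = 0.114724 / 0.242236 = 1247/2633 ≈ 0.47360425

0.473604


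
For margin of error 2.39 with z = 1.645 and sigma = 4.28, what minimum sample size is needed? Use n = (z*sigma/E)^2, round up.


z*sigma/E = 1.645 * 4.28 / 2.39 ≈ 2.945858
(z*sigma/E)^2 ≈ 8.678078
round up: n = 9

9


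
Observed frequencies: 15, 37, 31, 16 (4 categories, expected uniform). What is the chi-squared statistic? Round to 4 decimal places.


chi2 = sum((O-E)^2/E), E = total/4
total = 99, E = 99/4 = 24.75
(15 - 24.75)^2 / 24.75 = 95.0625 / 24.75 = 169/44 ≈ 3.840909
(37 - 24.75)^2 / 24.75 = 150.0625 / 24.75 = 2401/396 ≈ 6.063131
(31 - 24.75)^2 / 24.75 = 39.0625 / 24.75 = 625/396 ≈ 1.578283
(16 - 24.75)^2 / 24.75 = 76.5625 / 24.75 = 1225/396 ≈ 3.093434
chi2 = 481/33 ≈ 14.575758

14.5758


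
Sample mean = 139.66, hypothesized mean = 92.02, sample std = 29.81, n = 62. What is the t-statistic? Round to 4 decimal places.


t = (xbar - mu0) / (s/sqrt(n))
xbar - mu0 = 139.66 - 92.02 = 47.64
sqrt(62) ≈ 7.87400787
s/sqrt(n) = 29.81 / 7.87400787 ≈ 3.78587379
t = 47.64 / 3.78587379 ≈ 12.583621

12.5836


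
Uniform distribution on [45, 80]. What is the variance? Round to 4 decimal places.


Var = (b-a)^2 / 12
(b-a)^2 = (80 - 45)^2 = 1225
Var = 1225/12 ≈ 102.083333

102.0833


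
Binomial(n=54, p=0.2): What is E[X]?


E[X] = n*p = 54 * 0.2 = 10.8

10.8


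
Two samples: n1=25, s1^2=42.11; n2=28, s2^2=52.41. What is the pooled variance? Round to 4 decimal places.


sp^2 = ((n1-1)*s1^2 + (n2-1)*s2^2)/(n1+n2-2)
(n1-1)*s1^2 = 24 * 42.11 = 1010.64
(n2-1)*s2^2 = 27 * 52.41 = 1415.07
numerator = 1010.64 + 1415.07 = 2425.71
n1+n2-2 = 51
sp^2 = 2425.71 / 51 = 80857/1700 ≈ 47.562941

47.5629


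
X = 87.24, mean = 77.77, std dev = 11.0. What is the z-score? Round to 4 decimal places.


z = (X - mu) / sigma
X - mu = 87.24 - 77.77 = 9.47
z = 9.47 / 11.0 = 947/1100 ≈ 0.860909

0.8609


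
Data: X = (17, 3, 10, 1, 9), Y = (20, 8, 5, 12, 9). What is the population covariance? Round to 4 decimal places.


Cov = (1/n)*sum((xi-xbar)(yi-ybar))
n = 5, xbar = 40/5 = 8, ybar = 54/5 = 10.8
sum((xi-xbar)(yi-ybar)) = 75
Cov = 75 / 5 = 15

15.0000


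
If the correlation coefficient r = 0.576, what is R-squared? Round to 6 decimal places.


R^2 = r^2 = (0.576)^2 = 0.331776

0.331776


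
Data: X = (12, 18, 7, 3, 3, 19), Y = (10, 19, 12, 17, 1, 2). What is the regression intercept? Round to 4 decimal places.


a = ybar - b*xbar, where b = sum((xi-xbar)(yi-ybar)) / sum((xi-xbar)^2)
n = 6, xbar = 62/6 = 31/3 ≈ 10.333333, ybar = 61/6 ≈ 10.166667
Sxy = sum((xi-xbar)(yi-ybar)) = 23/3 ≈ 7.666667
Sxx = sum((xi-xbar)^2) = 766/3 ≈ 255.333333
b = Sxy / Sxx = 23/766 ≈ 0.030026
a = 10.166667 - 0.030026 * 10.333333 = 3775/383 ≈ 9.856397

9.8564


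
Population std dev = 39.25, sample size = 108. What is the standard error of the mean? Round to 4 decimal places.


SE = sigma / sqrt(n)
sqrt(108) ≈ 10.392305
SE = 39.25 / 10.392305 ≈ 3.776833

3.7768


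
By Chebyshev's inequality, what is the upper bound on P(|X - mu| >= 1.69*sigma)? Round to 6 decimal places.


P <= 1/k^2
k^2 = 1.69^2 = 2.8561
1/k^2 = 1 / 2.8561 ≈ 0.35012780

0.350128


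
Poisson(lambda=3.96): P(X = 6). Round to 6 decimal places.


P = e^(-lam) * lam^k / k!
e^(-3.96) ≈ 0.01906311
lam^k = 3.96^6 ≈ 3856.302692
k! = 6! = 720
P = 0.01906311 * 3856.302692 / 720 ≈ 0.102102

0.102102


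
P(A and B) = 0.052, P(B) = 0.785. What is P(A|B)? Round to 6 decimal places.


P(A|B) = P(A and B) / P(B) = 0.052 / 0.785 = 52/785 ≈ 0.06624204

0.066242


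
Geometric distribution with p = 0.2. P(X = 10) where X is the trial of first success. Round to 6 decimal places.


P = (1-p)^(k-1) * p
(1-p)^(k-1) = 0.8^9 ≈ 0.1342177
P = 0.1342177 * 0.2 ≈ 0.02684355

0.026844


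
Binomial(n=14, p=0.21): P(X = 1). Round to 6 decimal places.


P = C(n,k) * p^k * (1-p)^(n-k)
C(14,1) = 14
p^k = 0.21^1 = 0.21
(1-p)^(n-k) = 0.79^13 ≈ 0.04668229
P = 14 * 0.21 * 0.04668229 ≈ 0.137246

0.137246


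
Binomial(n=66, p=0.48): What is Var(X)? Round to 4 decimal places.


Var = n*p*(1-p) = 66 * 0.48 * 0.52 = 16.4736

16.4736


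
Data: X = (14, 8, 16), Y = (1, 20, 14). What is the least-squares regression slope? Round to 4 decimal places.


b = sum((xi-xbar)(yi-ybar)) / sum((xi-xbar)^2)
n = 3, xbar = 38/3 ≈ 12.666667, ybar = 35/3 ≈ 11.666667
Sxy = sum((xi-xbar)(yi-ybar)) = -136/3 ≈ -45.333333
Sxx = sum((xi-xbar)^2) = 104/3 ≈ 34.666667
b = Sxy / Sxx = -17/13 ≈ -1.307692

-1.3077


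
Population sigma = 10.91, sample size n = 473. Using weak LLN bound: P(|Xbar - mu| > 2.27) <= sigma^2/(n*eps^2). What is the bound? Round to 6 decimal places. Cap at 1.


bound = min(1, sigma^2/(n*eps^2))
sigma^2 = 10.91^2 = 119.0281
n*eps^2 = 473 * 2.27^2 = 473 * 5.1529 = 2437.3217
sigma^2/(n*eps^2) = 119.0281 / 2437.3217 ≈ 0.04883561

0.048836


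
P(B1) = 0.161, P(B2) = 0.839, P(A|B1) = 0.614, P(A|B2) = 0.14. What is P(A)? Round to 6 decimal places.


P(A) = P(A|B1)*P(B1) + P(A|B2)*P(B2)
P(A|B1)*P(B1) = 0.614 * 0.161 = 0.098854
P(A|B2)*P(B2) = 0.14 * 0.839 = 0.11746
P(A) = 0.098854 + 0.11746 = 0.216314

0.216314


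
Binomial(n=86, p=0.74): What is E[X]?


E[X] = n*p = 86 * 0.74 = 63.64

63.64


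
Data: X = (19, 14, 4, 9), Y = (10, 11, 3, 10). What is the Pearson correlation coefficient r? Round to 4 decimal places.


r = sum((xi-xbar)(yi-ybar)) / sqrt(sum((xi-xbar)^2) * sum((yi-ybar)^2))
n = 4, xbar = 46/4 = 11.5, ybar = 34/4 = 8.5
Sxy = sum((xi-xbar)(yi-ybar)) = 55
Sxx = sum((xi-xbar)^2) = 125
Syy = sum((yi-ybar)^2) = 41
sqrt(Sxx*Syy) ≈ 71.589105
r = Sxy / sqrt(Sxx*Syy) = 55 / 71.589105 ≈ 0.768273

0.7683


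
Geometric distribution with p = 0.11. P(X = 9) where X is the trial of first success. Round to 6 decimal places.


P = (1-p)^(k-1) * p
(1-p)^(k-1) = 0.89^8 ≈ 0.3936589
P = 0.3936589 * 0.11 ≈ 0.04330248

0.043302


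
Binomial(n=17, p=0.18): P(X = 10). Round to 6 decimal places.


P = C(n,k) * p^k * (1-p)^(n-k)
C(17,10) = 19448
p^k = 0.18^10 ≈ 0.00000003570467
(1-p)^(n-k) = 0.82^7 ≈ 0.2492855
P = 19448 * 0.00000003570467 * 0.2492855 ≈ 0.000173

0.000173


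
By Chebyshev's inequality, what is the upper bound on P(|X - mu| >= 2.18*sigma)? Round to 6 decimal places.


P <= 1/k^2
k^2 = 2.18^2 = 4.7524
1/k^2 = 1 / 4.7524 ≈ 0.21042000

0.210420


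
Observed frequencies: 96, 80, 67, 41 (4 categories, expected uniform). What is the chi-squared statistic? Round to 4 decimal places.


chi2 = sum((O-E)^2/E), E = total/4
total = 284, E = 284/4 = 71
(96 - 71)^2 / 71 = 625 / 71 = 625/71 ≈ 8.802817
(80 - 71)^2 / 71 = 81 / 71 = 81/71 ≈ 1.140845
(67 - 71)^2 / 71 = 16 / 71 = 16/71 ≈ 0.225352
(41 - 71)^2 / 71 = 900 / 71 = 900/71 ≈ 12.676056
chi2 = 1622/71 ≈ 22.845070

22.8451


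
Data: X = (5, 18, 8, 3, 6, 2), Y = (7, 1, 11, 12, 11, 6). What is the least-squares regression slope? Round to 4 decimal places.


b = sum((xi-xbar)(yi-ybar)) / sum((xi-xbar)^2)
n = 6, xbar = 42/6 = 7, ybar = 48/6 = 8
Sxy = sum((xi-xbar)(yi-ybar)) = -81
Sxx = sum((xi-xbar)^2) = 168
b = Sxy / Sxx = -27/56 ≈ -0.482143

-0.4821


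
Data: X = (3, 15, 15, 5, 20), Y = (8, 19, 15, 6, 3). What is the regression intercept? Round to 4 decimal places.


a = ybar - b*xbar, where b = sum((xi-xbar)(yi-ybar)) / sum((xi-xbar)^2)
n = 5, xbar = 58/5 = 11.6, ybar = 51/5 = 10.2
Sxy = sum((xi-xbar)(yi-ybar)) = 32.4
Sxx = sum((xi-xbar)^2) = 211.2
b = Sxy / Sxx = 27/176 ≈ 0.153409
a = 10.2 - 0.153409 * 11.6 = 741/88 ≈ 8.420455

8.4205


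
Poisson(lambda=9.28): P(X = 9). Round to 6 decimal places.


P = e^(-lam) * lam^k / k!
e^(-9.28) ≈ 0.00009327112
lam^k = 9.28^9 ≈ 510424821.961977
k! = 9! = 362880
P = 0.00009327112 * 510424821.961977 / 362880 ≈ 0.131195

0.131195


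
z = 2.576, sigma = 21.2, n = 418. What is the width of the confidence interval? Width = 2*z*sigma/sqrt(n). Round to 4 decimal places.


width = 2*z*sigma/sqrt(n)
2*z*sigma = 2 * 2.576 * 21.2 = 109.2224
sqrt(418) ≈ 20.445048
width = 109.2224 / 20.445048 ≈ 5.342242

5.3422
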